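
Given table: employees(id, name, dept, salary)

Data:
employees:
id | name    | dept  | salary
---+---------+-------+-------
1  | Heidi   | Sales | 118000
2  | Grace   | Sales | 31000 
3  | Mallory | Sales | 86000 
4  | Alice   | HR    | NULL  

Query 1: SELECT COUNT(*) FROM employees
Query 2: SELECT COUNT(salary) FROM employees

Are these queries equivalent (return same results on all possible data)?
No, not equivalent

Query 1 returns: [(4,)]
Query 2 returns: [(3,)]

Reason: COUNT(*) includes NULLs, COUNT(column) excludes them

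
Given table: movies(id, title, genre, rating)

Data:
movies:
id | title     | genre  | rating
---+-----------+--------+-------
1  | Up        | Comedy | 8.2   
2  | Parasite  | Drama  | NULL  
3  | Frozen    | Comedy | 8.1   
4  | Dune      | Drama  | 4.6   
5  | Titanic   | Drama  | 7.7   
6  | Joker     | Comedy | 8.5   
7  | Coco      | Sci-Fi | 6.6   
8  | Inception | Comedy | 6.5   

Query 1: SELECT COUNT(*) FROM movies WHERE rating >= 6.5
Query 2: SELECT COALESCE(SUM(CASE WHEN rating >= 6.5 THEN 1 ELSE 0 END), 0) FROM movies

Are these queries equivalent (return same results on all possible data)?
Yes, equivalent

Both queries return: [(6,)]

Reason: COUNT with WHERE vs conditional SUM (COALESCE handles empty-table NULL)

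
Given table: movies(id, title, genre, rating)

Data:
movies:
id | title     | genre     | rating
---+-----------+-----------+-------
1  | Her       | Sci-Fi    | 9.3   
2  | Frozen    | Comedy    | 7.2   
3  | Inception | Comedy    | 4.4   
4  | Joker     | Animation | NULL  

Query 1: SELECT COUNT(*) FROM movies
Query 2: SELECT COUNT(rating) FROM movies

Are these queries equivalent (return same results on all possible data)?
No, not equivalent

Query 1 returns: [(4,)]
Query 2 returns: [(3,)]

Reason: COUNT(*) includes NULLs, COUNT(column) excludes them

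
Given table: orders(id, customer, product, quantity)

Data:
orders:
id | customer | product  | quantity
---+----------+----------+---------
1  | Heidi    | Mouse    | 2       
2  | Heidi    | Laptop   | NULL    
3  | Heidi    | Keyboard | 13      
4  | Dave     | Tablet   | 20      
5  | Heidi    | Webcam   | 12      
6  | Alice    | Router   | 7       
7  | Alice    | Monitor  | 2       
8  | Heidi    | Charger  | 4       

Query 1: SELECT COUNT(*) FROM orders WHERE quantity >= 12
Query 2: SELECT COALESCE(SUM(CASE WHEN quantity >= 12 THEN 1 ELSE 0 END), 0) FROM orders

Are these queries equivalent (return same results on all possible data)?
Yes, equivalent

Both queries return: [(3,)]

Reason: COUNT with WHERE vs conditional SUM (COALESCE handles empty-table NULL)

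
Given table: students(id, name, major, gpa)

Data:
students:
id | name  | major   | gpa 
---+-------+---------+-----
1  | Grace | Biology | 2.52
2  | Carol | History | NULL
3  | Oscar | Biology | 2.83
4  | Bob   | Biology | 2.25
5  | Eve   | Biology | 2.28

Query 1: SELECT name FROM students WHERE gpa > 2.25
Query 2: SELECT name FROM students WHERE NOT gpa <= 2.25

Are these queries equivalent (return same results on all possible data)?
Yes, equivalent

Both queries return: [('Eve',), ('Grace',), ('Oscar',)]

Reason: Both filter gpa > 2.25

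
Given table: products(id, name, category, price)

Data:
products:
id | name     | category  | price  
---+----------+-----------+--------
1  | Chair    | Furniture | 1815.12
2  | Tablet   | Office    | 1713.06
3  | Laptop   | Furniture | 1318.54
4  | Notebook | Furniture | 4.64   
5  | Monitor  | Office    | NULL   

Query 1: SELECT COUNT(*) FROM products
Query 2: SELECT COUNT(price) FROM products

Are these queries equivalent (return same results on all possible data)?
No, not equivalent

Query 1 returns: [(5,)]
Query 2 returns: [(4,)]

Reason: COUNT(*) includes NULLs, COUNT(column) excludes them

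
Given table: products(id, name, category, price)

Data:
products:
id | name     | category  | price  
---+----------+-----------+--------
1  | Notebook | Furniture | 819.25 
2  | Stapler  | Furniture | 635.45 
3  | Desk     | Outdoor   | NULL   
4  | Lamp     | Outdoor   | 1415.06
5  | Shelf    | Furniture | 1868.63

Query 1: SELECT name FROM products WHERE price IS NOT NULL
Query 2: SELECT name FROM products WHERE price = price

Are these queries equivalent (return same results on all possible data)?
Yes, equivalent

Both queries return: [('Lamp',), ('Notebook',), ('Shelf',), ('Stapler',)]

Reason: IS NOT NULL vs self-equality (both exclude NULLs)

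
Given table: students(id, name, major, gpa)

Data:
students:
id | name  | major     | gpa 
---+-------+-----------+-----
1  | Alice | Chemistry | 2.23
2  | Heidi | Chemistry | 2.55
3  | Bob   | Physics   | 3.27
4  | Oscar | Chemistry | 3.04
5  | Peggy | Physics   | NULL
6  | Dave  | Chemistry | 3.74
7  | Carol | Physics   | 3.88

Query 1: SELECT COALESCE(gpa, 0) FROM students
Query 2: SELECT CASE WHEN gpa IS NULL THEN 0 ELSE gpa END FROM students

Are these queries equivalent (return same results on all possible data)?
Yes, equivalent

Both queries return: [(0,), (2.23,), (2.55,), (3.04,), (3.27,), (3.74,), (3.88,)]

Reason: COALESCE vs CASE for NULL handling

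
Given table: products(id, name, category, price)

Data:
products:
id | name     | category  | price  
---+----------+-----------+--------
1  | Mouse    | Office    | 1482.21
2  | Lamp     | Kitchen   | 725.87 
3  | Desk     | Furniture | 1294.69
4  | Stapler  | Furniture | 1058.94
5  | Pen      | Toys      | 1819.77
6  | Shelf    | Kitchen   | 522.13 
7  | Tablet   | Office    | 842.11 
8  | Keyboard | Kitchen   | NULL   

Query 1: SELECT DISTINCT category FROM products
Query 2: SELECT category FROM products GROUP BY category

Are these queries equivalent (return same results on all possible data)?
Yes, equivalent

Both queries return: [('Furniture',), ('Kitchen',), ('Office',), ('Toys',)]

Reason: Both get unique categorys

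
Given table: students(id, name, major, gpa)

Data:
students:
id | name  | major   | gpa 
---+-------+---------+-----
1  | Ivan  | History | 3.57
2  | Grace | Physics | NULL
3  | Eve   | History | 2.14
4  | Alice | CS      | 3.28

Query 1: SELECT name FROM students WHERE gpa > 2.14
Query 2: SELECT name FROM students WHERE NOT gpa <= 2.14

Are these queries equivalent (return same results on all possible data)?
Yes, equivalent

Both queries return: [('Alice',), ('Ivan',)]

Reason: Both filter gpa > 2.14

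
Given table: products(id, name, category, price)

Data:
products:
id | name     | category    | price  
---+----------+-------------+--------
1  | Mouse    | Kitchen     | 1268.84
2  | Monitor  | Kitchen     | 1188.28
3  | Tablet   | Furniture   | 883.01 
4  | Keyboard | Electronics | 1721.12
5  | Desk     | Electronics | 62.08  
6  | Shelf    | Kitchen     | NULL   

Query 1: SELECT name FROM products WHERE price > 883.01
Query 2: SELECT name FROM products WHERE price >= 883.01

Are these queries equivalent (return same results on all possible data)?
No, not equivalent

Query 1 returns: [('Mouse',), ('Monitor',), ('Keyboard',)]
Query 2 returns: [('Mouse',), ('Monitor',), ('Tablet',), ('Keyboard',)]

Reason: > vs >= gives different results when price = 883.01 exists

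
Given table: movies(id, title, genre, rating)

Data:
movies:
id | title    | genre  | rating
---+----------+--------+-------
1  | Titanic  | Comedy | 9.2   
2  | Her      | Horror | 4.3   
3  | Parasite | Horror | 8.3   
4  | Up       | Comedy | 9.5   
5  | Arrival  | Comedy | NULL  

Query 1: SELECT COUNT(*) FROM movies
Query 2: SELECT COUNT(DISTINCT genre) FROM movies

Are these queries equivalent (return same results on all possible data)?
No, not equivalent

Query 1 returns: [(5,)]
Query 2 returns: [(2,)]

Reason: COUNT(*) counts rows, COUNT(DISTINCT genre) counts unique genres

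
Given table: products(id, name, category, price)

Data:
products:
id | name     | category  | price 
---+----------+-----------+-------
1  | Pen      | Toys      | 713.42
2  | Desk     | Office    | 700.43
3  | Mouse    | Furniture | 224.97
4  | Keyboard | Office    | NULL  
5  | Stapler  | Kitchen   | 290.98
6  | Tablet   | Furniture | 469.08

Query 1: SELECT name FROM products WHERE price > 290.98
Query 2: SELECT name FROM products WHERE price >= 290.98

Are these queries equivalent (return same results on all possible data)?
No, not equivalent

Query 1 returns: [('Pen',), ('Desk',), ('Tablet',)]
Query 2 returns: [('Pen',), ('Desk',), ('Stapler',), ('Tablet',)]

Reason: > vs >= gives different results when price = 290.98 exists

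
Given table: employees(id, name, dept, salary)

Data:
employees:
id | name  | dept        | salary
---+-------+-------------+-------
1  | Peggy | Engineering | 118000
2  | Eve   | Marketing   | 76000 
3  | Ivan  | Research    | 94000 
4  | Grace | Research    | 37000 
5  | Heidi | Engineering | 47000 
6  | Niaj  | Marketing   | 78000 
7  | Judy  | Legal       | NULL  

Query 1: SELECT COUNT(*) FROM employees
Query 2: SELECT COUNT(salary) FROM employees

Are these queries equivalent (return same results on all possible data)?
No, not equivalent

Query 1 returns: [(7,)]
Query 2 returns: [(6,)]

Reason: COUNT(*) includes NULLs, COUNT(column) excludes them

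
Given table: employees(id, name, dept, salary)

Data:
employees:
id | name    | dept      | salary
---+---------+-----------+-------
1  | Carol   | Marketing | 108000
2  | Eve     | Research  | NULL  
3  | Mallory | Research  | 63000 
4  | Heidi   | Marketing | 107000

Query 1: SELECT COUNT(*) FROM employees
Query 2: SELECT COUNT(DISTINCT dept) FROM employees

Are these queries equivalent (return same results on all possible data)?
No, not equivalent

Query 1 returns: [(4,)]
Query 2 returns: [(2,)]

Reason: COUNT(*) counts rows, COUNT(DISTINCT dept) counts unique depts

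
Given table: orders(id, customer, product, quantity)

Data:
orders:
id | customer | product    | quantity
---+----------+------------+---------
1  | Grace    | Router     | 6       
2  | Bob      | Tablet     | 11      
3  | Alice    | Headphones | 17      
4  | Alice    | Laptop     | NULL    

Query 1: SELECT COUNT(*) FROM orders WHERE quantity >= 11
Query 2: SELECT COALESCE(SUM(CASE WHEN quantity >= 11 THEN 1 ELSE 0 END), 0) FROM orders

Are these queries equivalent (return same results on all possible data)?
Yes, equivalent

Both queries return: [(2,)]

Reason: COUNT with WHERE vs conditional SUM (COALESCE handles empty-table NULL)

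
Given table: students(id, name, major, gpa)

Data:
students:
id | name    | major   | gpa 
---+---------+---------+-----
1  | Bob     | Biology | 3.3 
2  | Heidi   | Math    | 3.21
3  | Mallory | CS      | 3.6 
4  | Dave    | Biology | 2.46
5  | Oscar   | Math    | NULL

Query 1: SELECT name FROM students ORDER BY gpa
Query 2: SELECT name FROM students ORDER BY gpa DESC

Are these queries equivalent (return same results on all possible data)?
No, not equivalent

Query 1 returns: [('Oscar',), ('Dave',), ('Heidi',), ('Bob',), ('Mallory',)]
Query 2 returns: [('Mallory',), ('Bob',), ('Heidi',), ('Dave',), ('Oscar',)]

Reason: ASC vs DESC gives opposite ordering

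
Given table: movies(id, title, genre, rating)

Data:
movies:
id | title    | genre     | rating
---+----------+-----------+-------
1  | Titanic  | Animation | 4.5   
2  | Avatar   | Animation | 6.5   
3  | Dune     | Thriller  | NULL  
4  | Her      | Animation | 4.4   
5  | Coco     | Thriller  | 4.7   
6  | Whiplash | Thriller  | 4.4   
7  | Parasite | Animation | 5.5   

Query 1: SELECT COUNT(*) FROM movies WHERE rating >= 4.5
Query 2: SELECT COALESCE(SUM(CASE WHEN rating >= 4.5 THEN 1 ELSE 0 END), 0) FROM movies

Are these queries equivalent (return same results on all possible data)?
Yes, equivalent

Both queries return: [(4,)]

Reason: COUNT with WHERE vs conditional SUM (COALESCE handles empty-table NULL)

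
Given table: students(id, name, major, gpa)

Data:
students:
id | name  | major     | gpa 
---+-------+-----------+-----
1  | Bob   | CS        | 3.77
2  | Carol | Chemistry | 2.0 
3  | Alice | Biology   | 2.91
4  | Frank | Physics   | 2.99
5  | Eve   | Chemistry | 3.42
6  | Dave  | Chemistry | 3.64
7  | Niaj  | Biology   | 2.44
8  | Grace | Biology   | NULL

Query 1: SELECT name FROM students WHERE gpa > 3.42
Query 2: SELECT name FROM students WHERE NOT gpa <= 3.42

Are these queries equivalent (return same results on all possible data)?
Yes, equivalent

Both queries return: [('Bob',), ('Dave',)]

Reason: Both filter gpa > 3.42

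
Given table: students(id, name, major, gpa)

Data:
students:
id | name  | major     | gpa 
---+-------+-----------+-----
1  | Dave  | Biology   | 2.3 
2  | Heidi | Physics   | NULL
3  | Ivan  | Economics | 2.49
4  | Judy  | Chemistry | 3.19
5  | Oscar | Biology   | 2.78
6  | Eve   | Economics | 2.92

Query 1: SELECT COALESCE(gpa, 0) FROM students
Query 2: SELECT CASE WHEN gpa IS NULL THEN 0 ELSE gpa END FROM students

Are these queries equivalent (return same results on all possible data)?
Yes, equivalent

Both queries return: [(0,), (2.3,), (2.49,), (2.78,), (2.92,), (3.19,)]

Reason: COALESCE vs CASE for NULL handling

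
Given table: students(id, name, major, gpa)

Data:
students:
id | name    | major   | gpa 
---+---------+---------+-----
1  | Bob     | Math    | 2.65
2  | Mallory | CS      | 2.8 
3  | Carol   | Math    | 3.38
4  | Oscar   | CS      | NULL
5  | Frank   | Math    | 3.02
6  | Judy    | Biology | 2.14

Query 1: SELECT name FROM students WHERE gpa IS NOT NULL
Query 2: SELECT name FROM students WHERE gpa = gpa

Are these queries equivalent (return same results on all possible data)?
Yes, equivalent

Both queries return: [('Bob',), ('Carol',), ('Frank',), ('Judy',), ('Mallory',)]

Reason: IS NOT NULL vs self-equality (both exclude NULLs)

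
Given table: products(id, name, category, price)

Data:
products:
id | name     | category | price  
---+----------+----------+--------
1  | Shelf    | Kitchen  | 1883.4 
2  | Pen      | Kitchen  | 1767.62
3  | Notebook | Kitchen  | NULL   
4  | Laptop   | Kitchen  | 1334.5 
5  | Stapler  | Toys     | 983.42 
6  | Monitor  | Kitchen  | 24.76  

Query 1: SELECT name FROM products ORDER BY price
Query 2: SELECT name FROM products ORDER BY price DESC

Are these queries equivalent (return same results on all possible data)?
No, not equivalent

Query 1 returns: [('Notebook',), ('Monitor',), ('Stapler',), ('Laptop',), ('Pen',), ('Shelf',)]
Query 2 returns: [('Shelf',), ('Pen',), ('Laptop',), ('Stapler',), ('Monitor',), ('Notebook',)]

Reason: ASC vs DESC gives opposite ordering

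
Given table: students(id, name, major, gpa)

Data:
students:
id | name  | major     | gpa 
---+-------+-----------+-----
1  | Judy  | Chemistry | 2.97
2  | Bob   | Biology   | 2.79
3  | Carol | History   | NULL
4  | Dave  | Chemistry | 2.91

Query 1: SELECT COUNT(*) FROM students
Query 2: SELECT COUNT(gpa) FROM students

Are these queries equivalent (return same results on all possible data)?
No, not equivalent

Query 1 returns: [(4,)]
Query 2 returns: [(3,)]

Reason: COUNT(*) includes NULLs, COUNT(column) excludes them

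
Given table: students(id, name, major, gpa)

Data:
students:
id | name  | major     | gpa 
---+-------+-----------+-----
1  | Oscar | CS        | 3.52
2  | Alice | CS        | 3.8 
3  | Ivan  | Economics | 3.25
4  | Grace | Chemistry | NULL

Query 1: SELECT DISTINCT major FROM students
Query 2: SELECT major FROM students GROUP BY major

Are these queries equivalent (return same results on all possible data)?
Yes, equivalent

Both queries return: [('CS',), ('Chemistry',), ('Economics',)]

Reason: Both get unique majors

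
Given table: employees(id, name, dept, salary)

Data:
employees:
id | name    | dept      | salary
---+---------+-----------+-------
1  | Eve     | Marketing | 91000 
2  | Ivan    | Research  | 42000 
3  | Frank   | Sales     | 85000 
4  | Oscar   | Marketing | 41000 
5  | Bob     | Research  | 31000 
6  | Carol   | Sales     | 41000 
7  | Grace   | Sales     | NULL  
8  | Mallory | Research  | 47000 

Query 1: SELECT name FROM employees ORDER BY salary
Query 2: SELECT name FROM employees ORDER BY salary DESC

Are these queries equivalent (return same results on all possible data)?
No, not equivalent

Query 1 returns: [('Grace',), ('Bob',), ('Oscar',), ('Carol',), ('Ivan',), ('Mallory',), ('Frank',), ('Eve',)]
Query 2 returns: [('Eve',), ('Frank',), ('Mallory',), ('Ivan',), ('Oscar',), ('Carol',), ('Bob',), ('Grace',)]

Reason: ASC vs DESC gives opposite ordering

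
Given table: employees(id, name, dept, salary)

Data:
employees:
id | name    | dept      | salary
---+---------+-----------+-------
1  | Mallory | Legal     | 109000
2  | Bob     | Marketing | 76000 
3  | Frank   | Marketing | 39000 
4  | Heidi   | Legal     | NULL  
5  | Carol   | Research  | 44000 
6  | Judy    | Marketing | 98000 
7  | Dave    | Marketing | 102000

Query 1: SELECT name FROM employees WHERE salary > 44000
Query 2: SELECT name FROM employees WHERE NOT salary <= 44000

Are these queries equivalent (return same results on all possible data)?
Yes, equivalent

Both queries return: [('Bob',), ('Dave',), ('Judy',), ('Mallory',)]

Reason: Both filter salary > 44000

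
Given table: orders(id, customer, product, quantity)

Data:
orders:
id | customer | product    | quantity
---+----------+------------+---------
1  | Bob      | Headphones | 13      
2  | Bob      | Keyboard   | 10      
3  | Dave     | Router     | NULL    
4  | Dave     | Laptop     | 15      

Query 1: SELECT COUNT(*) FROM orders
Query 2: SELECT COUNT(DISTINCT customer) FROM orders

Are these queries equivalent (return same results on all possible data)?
No, not equivalent

Query 1 returns: [(4,)]
Query 2 returns: [(2,)]

Reason: COUNT(*) counts rows, COUNT(DISTINCT customer) counts unique customers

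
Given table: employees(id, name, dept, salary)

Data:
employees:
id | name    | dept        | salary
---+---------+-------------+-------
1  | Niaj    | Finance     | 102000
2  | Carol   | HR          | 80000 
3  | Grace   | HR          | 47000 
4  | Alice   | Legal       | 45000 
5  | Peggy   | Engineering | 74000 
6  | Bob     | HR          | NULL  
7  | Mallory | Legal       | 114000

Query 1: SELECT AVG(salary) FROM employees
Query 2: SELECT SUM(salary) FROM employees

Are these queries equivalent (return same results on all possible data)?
No, not equivalent

Query 1 returns: [(77000.0,)]
Query 2 returns: [(462000,)]

Reason: AVG vs SUM give different aggregate values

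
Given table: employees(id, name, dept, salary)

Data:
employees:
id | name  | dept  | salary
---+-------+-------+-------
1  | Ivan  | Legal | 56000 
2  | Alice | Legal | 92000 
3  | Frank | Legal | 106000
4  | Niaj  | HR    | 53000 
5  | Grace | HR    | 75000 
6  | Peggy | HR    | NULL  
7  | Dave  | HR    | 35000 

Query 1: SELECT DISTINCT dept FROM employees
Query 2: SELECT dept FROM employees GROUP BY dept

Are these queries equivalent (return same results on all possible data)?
Yes, equivalent

Both queries return: [('HR',), ('Legal',)]

Reason: Both get unique depts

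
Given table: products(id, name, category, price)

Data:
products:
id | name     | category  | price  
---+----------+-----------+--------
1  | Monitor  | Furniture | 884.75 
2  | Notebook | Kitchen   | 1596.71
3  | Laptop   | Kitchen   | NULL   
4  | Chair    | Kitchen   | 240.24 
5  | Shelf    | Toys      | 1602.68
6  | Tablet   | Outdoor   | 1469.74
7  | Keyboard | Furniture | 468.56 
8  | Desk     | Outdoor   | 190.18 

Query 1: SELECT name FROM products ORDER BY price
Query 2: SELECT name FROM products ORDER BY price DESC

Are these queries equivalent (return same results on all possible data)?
No, not equivalent

Query 1 returns: [('Laptop',), ('Desk',), ('Chair',), ('Keyboard',), ('Monitor',), ('Tablet',), ('Notebook',), ('Shelf',)]
Query 2 returns: [('Shelf',), ('Notebook',), ('Tablet',), ('Monitor',), ('Keyboard',), ('Chair',), ('Desk',), ('Laptop',)]

Reason: ASC vs DESC gives opposite ordering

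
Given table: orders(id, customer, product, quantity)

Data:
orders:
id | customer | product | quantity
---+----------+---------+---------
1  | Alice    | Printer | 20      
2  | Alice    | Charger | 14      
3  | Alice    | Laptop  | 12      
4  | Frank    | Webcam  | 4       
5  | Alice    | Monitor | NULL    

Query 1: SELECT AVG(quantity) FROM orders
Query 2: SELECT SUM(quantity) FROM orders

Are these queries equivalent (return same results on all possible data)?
No, not equivalent

Query 1 returns: [(12.5,)]
Query 2 returns: [(50,)]

Reason: AVG vs SUM give different aggregate values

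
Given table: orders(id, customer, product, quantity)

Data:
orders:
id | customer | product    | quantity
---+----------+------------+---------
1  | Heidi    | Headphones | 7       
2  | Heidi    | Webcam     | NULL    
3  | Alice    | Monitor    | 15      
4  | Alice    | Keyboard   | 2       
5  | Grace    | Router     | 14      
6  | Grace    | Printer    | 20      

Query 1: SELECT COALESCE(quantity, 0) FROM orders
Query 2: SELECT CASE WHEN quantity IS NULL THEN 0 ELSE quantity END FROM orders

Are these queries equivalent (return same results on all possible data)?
Yes, equivalent

Both queries return: [(0,), (2,), (7,), (14,), (15,), (20,)]

Reason: COALESCE vs CASE for NULL handling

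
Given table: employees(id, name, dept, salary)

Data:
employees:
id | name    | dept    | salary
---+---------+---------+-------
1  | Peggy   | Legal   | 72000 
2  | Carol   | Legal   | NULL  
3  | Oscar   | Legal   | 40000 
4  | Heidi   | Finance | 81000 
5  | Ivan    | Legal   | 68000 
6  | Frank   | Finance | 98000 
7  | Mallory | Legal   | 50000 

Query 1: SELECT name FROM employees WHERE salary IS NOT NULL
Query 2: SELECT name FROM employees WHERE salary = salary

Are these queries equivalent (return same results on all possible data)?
Yes, equivalent

Both queries return: [('Frank',), ('Heidi',), ('Ivan',), ('Mallory',), ('Oscar',), ('Peggy',)]

Reason: IS NOT NULL vs self-equality (both exclude NULLs)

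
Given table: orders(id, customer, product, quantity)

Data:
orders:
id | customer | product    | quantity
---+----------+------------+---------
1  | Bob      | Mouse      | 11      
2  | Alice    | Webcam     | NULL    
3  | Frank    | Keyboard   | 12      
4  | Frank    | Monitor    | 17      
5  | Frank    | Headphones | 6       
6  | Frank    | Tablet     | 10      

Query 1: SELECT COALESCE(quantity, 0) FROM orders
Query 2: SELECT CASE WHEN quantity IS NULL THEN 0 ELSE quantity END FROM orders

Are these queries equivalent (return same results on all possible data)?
Yes, equivalent

Both queries return: [(0,), (6,), (10,), (11,), (12,), (17,)]

Reason: COALESCE vs CASE for NULL handling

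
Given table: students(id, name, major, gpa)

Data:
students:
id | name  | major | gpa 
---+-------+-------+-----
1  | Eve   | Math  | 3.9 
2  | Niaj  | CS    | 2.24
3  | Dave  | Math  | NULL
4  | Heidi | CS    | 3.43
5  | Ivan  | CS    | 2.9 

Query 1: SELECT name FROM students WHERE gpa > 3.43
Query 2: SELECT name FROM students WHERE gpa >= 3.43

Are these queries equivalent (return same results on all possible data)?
No, not equivalent

Query 1 returns: [('Eve',)]
Query 2 returns: [('Eve',), ('Heidi',)]

Reason: > vs >= gives different results when gpa = 3.43 exists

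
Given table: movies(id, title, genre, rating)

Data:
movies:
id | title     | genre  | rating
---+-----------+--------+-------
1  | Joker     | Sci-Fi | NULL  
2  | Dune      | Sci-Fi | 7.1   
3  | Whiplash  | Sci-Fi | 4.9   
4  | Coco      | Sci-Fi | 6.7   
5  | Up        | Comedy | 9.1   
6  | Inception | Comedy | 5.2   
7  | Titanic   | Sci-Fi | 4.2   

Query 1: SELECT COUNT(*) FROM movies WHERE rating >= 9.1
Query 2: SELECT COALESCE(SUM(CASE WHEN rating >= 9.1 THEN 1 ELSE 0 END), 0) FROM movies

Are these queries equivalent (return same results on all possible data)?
Yes, equivalent

Both queries return: [(1,)]

Reason: COUNT with WHERE vs conditional SUM (COALESCE handles empty-table NULL)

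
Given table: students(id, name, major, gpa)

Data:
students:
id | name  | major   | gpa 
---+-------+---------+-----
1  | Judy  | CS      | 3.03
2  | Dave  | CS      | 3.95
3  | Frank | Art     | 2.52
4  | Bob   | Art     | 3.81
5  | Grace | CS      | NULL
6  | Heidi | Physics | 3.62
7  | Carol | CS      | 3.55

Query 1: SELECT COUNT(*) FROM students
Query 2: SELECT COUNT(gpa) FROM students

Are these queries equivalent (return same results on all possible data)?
No, not equivalent

Query 1 returns: [(7,)]
Query 2 returns: [(6,)]

Reason: COUNT(*) includes NULLs, COUNT(column) excludes them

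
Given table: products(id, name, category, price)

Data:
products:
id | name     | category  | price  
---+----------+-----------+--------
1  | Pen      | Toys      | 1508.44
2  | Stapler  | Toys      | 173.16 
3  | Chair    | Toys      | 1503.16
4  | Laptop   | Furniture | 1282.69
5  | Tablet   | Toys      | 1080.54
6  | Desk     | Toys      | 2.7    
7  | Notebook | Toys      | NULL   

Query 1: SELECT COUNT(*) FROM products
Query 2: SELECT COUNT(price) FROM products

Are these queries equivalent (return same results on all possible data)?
No, not equivalent

Query 1 returns: [(7,)]
Query 2 returns: [(6,)]

Reason: COUNT(*) includes NULLs, COUNT(column) excludes them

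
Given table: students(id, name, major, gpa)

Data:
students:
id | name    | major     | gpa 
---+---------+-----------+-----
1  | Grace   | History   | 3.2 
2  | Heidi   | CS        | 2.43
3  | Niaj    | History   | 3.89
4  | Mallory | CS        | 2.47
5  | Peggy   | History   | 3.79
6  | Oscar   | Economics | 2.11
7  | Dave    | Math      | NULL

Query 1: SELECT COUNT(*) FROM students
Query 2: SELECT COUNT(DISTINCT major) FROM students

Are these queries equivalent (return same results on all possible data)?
No, not equivalent

Query 1 returns: [(7,)]
Query 2 returns: [(4,)]

Reason: COUNT(*) counts rows, COUNT(DISTINCT major) counts unique majors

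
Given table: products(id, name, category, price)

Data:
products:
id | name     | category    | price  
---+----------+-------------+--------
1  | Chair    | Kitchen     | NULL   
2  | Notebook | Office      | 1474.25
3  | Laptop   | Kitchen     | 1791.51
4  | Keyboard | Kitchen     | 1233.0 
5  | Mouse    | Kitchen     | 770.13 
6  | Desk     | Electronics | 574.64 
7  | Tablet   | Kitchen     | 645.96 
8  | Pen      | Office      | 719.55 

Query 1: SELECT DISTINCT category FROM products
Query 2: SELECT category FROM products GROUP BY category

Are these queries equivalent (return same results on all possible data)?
Yes, equivalent

Both queries return: [('Electronics',), ('Kitchen',), ('Office',)]

Reason: Both get unique categorys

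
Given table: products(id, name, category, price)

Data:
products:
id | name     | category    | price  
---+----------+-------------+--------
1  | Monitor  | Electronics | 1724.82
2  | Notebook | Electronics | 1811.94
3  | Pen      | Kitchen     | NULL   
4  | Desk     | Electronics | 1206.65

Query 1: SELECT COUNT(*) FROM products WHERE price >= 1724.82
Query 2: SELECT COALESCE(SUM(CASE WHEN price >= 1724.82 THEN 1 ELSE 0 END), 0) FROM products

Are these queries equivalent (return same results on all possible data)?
Yes, equivalent

Both queries return: [(2,)]

Reason: COUNT with WHERE vs conditional SUM (COALESCE handles empty-table NULL)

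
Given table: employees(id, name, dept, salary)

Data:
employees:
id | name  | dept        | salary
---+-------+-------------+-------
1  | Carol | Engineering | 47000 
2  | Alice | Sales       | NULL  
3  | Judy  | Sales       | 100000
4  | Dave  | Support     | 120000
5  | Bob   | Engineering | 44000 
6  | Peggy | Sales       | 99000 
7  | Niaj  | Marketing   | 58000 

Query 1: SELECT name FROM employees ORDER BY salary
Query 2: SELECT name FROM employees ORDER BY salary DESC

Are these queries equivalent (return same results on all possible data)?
No, not equivalent

Query 1 returns: [('Alice',), ('Bob',), ('Carol',), ('Niaj',), ('Peggy',), ('Judy',), ('Dave',)]
Query 2 returns: [('Dave',), ('Judy',), ('Peggy',), ('Niaj',), ('Carol',), ('Bob',), ('Alice',)]

Reason: ASC vs DESC gives opposite ordering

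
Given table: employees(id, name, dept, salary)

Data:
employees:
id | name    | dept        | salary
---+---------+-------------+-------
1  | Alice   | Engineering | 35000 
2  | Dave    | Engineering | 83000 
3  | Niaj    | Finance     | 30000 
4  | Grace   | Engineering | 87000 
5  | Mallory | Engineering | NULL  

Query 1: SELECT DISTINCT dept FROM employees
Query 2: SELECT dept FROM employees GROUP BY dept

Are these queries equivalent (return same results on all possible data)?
Yes, equivalent

Both queries return: [('Engineering',), ('Finance',)]

Reason: Both get unique depts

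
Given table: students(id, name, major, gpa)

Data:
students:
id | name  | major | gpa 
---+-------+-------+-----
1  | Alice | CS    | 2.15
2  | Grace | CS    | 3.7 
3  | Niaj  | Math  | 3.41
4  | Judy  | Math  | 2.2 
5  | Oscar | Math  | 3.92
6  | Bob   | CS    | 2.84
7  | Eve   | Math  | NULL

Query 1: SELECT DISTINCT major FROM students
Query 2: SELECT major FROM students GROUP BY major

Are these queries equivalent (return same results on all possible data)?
Yes, equivalent

Both queries return: [('CS',), ('Math',)]

Reason: Both get unique majors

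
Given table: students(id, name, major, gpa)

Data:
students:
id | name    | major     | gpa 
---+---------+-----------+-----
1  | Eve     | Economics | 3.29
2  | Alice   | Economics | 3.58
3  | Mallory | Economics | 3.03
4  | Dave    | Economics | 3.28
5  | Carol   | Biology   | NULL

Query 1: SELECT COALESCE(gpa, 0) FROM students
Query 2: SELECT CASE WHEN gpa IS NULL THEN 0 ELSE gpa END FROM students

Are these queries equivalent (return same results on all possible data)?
Yes, equivalent

Both queries return: [(0,), (3.03,), (3.28,), (3.29,), (3.58,)]

Reason: COALESCE vs CASE for NULL handling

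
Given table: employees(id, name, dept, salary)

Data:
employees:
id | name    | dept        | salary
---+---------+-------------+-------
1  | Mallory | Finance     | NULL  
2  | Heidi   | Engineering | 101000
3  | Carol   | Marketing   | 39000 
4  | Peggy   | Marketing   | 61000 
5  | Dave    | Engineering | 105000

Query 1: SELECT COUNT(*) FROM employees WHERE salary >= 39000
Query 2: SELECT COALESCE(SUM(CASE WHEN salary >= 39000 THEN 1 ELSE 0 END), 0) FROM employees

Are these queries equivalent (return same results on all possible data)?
Yes, equivalent

Both queries return: [(4,)]

Reason: COUNT with WHERE vs conditional SUM (COALESCE handles empty-table NULL)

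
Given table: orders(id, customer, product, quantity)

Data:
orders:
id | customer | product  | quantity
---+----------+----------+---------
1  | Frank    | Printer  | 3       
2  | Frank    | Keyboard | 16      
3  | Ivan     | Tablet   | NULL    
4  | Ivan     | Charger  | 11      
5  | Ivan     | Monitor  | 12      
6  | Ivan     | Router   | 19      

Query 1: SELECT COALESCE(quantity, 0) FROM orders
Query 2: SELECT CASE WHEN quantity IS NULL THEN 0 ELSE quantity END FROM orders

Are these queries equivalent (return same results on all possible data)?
Yes, equivalent

Both queries return: [(0,), (3,), (11,), (12,), (16,), (19,)]

Reason: COALESCE vs CASE for NULL handling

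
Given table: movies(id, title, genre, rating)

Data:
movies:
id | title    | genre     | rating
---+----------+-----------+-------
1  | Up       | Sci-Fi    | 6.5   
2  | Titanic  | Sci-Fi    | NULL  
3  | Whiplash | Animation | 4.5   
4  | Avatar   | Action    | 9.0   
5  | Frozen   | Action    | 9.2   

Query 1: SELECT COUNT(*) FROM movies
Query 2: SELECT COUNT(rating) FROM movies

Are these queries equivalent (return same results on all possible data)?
No, not equivalent

Query 1 returns: [(5,)]
Query 2 returns: [(4,)]

Reason: COUNT(*) includes NULLs, COUNT(column) excludes them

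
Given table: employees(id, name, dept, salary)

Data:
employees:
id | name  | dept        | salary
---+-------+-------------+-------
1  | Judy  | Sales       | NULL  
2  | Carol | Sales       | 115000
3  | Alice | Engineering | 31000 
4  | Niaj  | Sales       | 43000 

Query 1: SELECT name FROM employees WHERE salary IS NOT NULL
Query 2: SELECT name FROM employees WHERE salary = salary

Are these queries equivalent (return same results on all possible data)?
Yes, equivalent

Both queries return: [('Alice',), ('Carol',), ('Niaj',)]

Reason: IS NOT NULL vs self-equality (both exclude NULLs)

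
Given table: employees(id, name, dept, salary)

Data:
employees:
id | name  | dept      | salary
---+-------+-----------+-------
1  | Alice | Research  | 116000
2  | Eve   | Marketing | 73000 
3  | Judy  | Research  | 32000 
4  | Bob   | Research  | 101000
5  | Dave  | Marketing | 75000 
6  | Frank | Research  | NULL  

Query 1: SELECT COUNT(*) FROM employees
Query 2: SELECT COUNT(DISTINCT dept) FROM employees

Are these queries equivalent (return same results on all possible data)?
No, not equivalent

Query 1 returns: [(6,)]
Query 2 returns: [(2,)]

Reason: COUNT(*) counts rows, COUNT(DISTINCT dept) counts unique depts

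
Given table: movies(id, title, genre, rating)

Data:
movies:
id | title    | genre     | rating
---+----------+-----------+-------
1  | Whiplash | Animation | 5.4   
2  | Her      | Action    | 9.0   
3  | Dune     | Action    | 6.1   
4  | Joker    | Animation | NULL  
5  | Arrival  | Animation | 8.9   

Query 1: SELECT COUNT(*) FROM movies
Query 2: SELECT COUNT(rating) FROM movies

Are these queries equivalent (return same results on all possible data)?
No, not equivalent

Query 1 returns: [(5,)]
Query 2 returns: [(4,)]

Reason: COUNT(*) includes NULLs, COUNT(column) excludes them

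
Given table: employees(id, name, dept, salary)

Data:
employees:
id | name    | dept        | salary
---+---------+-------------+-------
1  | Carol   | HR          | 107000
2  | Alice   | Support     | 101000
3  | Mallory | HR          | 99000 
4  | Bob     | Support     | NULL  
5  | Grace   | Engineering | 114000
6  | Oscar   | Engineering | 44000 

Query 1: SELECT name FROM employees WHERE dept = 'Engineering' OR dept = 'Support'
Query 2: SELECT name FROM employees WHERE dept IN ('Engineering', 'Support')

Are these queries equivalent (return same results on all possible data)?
Yes, equivalent

Both queries return: [('Alice',), ('Bob',), ('Grace',), ('Oscar',)]

Reason: OR vs IN are equivalent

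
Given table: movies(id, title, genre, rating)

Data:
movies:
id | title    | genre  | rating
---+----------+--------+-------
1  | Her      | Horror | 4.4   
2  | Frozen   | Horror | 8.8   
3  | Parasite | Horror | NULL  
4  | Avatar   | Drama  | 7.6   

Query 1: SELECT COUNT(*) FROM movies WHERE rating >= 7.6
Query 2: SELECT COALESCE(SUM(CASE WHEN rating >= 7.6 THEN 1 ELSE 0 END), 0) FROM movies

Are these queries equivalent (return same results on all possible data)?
Yes, equivalent

Both queries return: [(2,)]

Reason: COUNT with WHERE vs conditional SUM (COALESCE handles empty-table NULL)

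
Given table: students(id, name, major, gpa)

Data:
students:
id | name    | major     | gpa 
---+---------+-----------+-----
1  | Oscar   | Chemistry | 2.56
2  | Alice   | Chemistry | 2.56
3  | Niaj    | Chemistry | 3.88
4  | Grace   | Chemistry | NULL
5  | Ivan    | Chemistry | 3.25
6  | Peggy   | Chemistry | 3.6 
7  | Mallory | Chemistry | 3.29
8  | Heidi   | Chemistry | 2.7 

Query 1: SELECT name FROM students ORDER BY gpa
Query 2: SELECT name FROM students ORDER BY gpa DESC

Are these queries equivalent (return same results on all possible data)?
No, not equivalent

Query 1 returns: [('Grace',), ('Oscar',), ('Alice',), ('Heidi',), ('Ivan',), ('Mallory',), ('Peggy',), ('Niaj',)]
Query 2 returns: [('Niaj',), ('Peggy',), ('Mallory',), ('Ivan',), ('Heidi',), ('Oscar',), ('Alice',), ('Grace',)]

Reason: ASC vs DESC gives opposite ordering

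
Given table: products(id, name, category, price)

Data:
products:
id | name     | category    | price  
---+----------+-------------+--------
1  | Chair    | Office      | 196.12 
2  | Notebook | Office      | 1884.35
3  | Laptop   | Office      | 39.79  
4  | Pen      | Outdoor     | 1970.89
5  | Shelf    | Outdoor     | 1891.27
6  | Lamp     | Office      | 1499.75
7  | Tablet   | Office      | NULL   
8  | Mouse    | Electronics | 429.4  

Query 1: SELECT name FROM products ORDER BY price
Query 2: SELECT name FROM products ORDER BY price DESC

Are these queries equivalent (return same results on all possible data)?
No, not equivalent

Query 1 returns: [('Tablet',), ('Laptop',), ('Chair',), ('Mouse',), ('Lamp',), ('Notebook',), ('Shelf',), ('Pen',)]
Query 2 returns: [('Pen',), ('Shelf',), ('Notebook',), ('Lamp',), ('Mouse',), ('Chair',), ('Laptop',), ('Tablet',)]

Reason: ASC vs DESC gives opposite ordering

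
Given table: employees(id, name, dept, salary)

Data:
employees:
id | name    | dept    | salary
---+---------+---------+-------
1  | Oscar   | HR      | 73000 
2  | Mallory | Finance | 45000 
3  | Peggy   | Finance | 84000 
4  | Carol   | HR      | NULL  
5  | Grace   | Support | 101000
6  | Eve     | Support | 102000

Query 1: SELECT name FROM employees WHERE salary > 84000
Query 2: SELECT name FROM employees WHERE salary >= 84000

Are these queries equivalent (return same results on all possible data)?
No, not equivalent

Query 1 returns: [('Grace',), ('Eve',)]
Query 2 returns: [('Peggy',), ('Grace',), ('Eve',)]

Reason: > vs >= gives different results when salary = 84000 exists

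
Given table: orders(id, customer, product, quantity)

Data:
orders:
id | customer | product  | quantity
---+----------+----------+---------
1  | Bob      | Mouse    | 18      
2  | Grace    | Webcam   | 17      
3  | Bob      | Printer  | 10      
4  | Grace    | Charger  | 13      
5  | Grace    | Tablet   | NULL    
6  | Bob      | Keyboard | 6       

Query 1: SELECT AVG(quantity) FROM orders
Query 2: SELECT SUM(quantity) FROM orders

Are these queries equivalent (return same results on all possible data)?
No, not equivalent

Query 1 returns: [(12.8,)]
Query 2 returns: [(64,)]

Reason: AVG vs SUM give different aggregate values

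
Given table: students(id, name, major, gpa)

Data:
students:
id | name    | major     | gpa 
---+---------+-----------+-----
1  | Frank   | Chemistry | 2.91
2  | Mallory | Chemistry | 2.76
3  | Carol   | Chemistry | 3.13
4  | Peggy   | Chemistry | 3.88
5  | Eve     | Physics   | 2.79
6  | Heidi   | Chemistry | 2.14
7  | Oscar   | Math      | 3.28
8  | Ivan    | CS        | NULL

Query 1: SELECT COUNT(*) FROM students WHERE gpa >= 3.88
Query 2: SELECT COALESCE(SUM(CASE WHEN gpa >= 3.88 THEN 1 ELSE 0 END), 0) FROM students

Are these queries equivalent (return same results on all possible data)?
Yes, equivalent

Both queries return: [(1,)]

Reason: COUNT with WHERE vs conditional SUM (COALESCE handles empty-table NULL)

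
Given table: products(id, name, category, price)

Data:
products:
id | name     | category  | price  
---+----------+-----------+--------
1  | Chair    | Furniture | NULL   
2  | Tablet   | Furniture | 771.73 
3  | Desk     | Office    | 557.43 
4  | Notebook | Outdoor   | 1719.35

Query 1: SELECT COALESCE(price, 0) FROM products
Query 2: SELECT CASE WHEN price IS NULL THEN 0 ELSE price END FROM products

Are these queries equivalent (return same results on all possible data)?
Yes, equivalent

Both queries return: [(0,), (557.43,), (771.73,), (1719.35,)]

Reason: COALESCE vs CASE for NULL handling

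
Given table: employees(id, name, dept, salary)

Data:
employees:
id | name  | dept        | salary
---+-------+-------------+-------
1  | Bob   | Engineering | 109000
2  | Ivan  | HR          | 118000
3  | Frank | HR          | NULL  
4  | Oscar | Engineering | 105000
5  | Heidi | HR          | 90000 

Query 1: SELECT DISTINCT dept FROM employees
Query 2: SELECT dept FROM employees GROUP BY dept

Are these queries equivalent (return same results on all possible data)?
Yes, equivalent

Both queries return: [('Engineering',), ('HR',)]

Reason: Both get unique depts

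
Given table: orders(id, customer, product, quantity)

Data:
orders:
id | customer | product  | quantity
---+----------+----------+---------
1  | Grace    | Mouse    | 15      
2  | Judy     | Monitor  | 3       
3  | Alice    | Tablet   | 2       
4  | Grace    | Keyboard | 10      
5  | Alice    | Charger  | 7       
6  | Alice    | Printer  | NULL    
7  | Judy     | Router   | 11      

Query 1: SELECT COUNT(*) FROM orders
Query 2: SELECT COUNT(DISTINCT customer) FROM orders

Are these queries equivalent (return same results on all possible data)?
No, not equivalent

Query 1 returns: [(7,)]
Query 2 returns: [(3,)]

Reason: COUNT(*) counts rows, COUNT(DISTINCT customer) counts unique customers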